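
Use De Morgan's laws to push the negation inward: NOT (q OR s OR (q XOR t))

NOT q AND NOT s AND NOT (q XOR t)
De Morgan's: NOT(OR of terms) = AND of negations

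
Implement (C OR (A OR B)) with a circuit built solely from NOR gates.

((C NOR ((A NOR B) NOR (A NOR B))) NOR (C NOR ((A NOR B) NOR (A NOR B))))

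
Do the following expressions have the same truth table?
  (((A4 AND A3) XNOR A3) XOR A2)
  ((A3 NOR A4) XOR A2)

No. Counterexample: with A3=0, A4=1, A2=0, Expression 1 = 1 but Expression 2 = 0.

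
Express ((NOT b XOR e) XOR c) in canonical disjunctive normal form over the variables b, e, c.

(NOT b AND NOT e AND NOT c) OR (NOT b AND e AND c) OR (b AND NOT e AND c) OR (b AND e AND NOT c)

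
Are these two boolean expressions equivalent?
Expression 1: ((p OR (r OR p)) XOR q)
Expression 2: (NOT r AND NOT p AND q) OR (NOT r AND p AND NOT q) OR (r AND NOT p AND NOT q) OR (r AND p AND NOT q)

Yes, they are equivalent — the two output columns agree on all 8 assignments:
r | p | q | Expression 1 | Expression 2
---------------------------------------
0 | 0 | 0 | 0 | 0
0 | 0 | 1 | 1 | 1
0 | 1 | 0 | 1 | 1
0 | 1 | 1 | 0 | 0
1 | 0 | 0 | 1 | 1
1 | 0 | 1 | 0 | 0
1 | 1 | 0 | 1 | 1
1 | 1 | 1 | 0 | 0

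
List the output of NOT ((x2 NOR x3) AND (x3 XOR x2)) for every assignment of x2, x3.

x2 | x3 | Output
----------------
0 | 0 | 1
0 | 1 | 1
1 | 0 | 1
1 | 1 | 1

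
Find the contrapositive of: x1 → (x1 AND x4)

Contrapositive: NOT (x1 AND x4) → NOT x1
Note: A statement and its contrapositive are logically equivalent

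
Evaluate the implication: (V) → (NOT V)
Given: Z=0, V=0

Antecedent (V) = 0; consequent (NOT V) = 1.
0 → 1 = 1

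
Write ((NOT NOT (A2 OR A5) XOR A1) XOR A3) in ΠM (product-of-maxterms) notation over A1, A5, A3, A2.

ΠM(0, 3, 6, 7, 9, 10, 12, 13) = (A1 OR A5 OR A3 OR A2) AND (A1 OR A5 OR NOT A3 OR NOT A2) AND (A1 OR NOT A5 OR NOT A3 OR A2) AND (A1 OR NOT A5 OR NOT A3 OR NOT A2) AND (NOT A1 OR A5 OR A3 OR NOT A2) AND (NOT A1 OR A5 OR NOT A3 OR A2) AND (NOT A1 OR NOT A5 OR A3 OR A2) AND (NOT A1 OR NOT A5 OR A3 OR NOT A2)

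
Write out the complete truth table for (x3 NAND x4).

x4 | x3 | Output
----------------
0 | 0 | 1
0 | 1 | 1
1 | 0 | 1
1 | 1 | 0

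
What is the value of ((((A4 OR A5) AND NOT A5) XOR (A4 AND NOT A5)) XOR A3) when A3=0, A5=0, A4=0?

Substituting: ((((0 OR 0) AND NOT 0) XOR (0 AND NOT 0)) XOR 0)
= 0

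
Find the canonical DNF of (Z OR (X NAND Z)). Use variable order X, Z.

(NOT X AND NOT Z) OR (NOT X AND Z) OR (X AND NOT Z) OR (X AND Z)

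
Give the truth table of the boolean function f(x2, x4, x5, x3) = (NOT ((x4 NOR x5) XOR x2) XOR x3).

x2 | x4 | x5 | x3 | Output
--------------------------
0 | 0 | 0 | 0 | 0
0 | 0 | 0 | 1 | 1
0 | 0 | 1 | 0 | 1
0 | 0 | 1 | 1 | 0
0 | 1 | 0 | 0 | 1
0 | 1 | 0 | 1 | 0
0 | 1 | 1 | 0 | 1
0 | 1 | 1 | 1 | 0
1 | 0 | 0 | 0 | 1
1 | 0 | 0 | 1 | 0
1 | 0 | 1 | 0 | 0
1 | 0 | 1 | 1 | 1
1 | 1 | 0 | 0 | 0
1 | 1 | 0 | 1 | 1
1 | 1 | 1 | 0 | 0
1 | 1 | 1 | 1 | 1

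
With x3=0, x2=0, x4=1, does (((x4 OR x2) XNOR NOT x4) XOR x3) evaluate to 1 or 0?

Substituting: (((1 OR 0) XNOR NOT 1) XOR 0)
= 0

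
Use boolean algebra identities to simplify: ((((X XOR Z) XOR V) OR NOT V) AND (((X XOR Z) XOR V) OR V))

By distribution ((E OR v) AND (E OR NOT v) = E):
= ((X XOR Z) XOR V)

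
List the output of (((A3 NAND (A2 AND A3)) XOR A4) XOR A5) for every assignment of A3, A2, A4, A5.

A3 | A2 | A4 | A5 | Output
--------------------------
0 | 0 | 0 | 0 | 1
0 | 0 | 0 | 1 | 0
0 | 0 | 1 | 0 | 0
0 | 0 | 1 | 1 | 1
0 | 1 | 0 | 0 | 1
0 | 1 | 0 | 1 | 0
0 | 1 | 1 | 0 | 0
0 | 1 | 1 | 1 | 1
1 | 0 | 0 | 0 | 1
1 | 0 | 0 | 1 | 0
1 | 0 | 1 | 0 | 0
1 | 0 | 1 | 1 | 1
1 | 1 | 0 | 0 | 0
1 | 1 | 0 | 1 | 1
1 | 1 | 1 | 0 | 1
1 | 1 | 1 | 1 | 0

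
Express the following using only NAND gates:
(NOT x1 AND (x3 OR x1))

(((x1 NAND x1) NAND ((x3 NAND x3) NAND (x1 NAND x1))) NAND ((x1 NAND x1) NAND ((x3 NAND x3) NAND (x1 NAND x1))))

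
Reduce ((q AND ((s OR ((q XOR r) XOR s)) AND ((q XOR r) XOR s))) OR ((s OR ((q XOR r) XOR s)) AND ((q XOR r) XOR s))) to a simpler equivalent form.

By absorption (E OR (E AND v) = E) then absorption (E AND (E OR v) = E):
= ((q XOR r) XOR s)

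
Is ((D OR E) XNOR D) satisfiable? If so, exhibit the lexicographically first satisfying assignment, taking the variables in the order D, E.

D=0, E=0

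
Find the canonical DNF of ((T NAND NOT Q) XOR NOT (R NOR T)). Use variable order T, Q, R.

(NOT T AND NOT Q AND NOT R) OR (NOT T AND Q AND NOT R) OR (T AND NOT Q AND NOT R) OR (T AND NOT Q AND R)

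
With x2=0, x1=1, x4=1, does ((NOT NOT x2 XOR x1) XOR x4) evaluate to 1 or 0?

Substituting: ((NOT NOT 0 XOR 1) XOR 1)
= 0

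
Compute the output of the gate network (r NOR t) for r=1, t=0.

Substituting: (1 NOR 0)
= 0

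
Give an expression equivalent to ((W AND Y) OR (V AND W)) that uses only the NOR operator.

((((W NOR W) NOR (Y NOR Y)) NOR ((V NOR V) NOR (W NOR W))) NOR (((W NOR W) NOR (Y NOR Y)) NOR ((V NOR V) NOR (W NOR W))))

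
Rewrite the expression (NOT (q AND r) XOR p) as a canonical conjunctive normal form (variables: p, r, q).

(p OR NOT r OR NOT q) AND (NOT p OR r OR q) AND (NOT p OR r OR NOT q) AND (NOT p OR NOT r OR q)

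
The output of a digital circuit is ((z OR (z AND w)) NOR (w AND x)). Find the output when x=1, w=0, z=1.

Substituting: ((1 OR (1 AND 0)) NOR (0 AND 1))
= 0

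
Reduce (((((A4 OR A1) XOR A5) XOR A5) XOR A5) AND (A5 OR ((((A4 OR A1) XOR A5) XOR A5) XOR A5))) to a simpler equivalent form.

By absorption (E AND (E OR v) = E) then XOR self-cancellation ((E XOR v) XOR v = E):
= ((A4 OR A1) XOR A5)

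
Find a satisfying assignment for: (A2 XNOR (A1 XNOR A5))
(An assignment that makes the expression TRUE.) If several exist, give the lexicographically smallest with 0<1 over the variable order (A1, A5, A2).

A1=0, A5=0, A2=1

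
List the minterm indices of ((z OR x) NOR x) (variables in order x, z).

Σm(0) = (NOT x AND NOT z)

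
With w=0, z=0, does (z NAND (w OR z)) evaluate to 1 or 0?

Substituting: (0 NAND (0 OR 0))
= 1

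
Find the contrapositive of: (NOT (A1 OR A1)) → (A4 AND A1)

Contrapositive: NOT (A4 AND A1) → (A1 OR A1)
Note: A statement and its contrapositive are logically equivalent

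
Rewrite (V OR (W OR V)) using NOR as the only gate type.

((V NOR ((W NOR V) NOR (W NOR V))) NOR (V NOR ((W NOR V) NOR (W NOR V))))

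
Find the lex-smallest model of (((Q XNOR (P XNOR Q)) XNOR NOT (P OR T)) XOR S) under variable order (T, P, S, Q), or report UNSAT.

T=0, P=0, S=1, Q=0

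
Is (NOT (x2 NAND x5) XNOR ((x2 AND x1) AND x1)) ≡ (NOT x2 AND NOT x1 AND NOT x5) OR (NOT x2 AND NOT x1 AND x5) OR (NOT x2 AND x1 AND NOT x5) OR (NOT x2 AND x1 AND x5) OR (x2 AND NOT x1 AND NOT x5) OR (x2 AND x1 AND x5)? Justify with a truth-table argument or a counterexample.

Yes, they are equivalent — the two output columns agree on all 8 assignments:
x2 | x1 | x5 | Expression 1 | Expression 2
------------------------------------------
0 | 0 | 0 | 1 | 1
0 | 0 | 1 | 1 | 1
0 | 1 | 0 | 1 | 1
0 | 1 | 1 | 1 | 1
1 | 0 | 0 | 1 | 1
1 | 0 | 1 | 0 | 0
1 | 1 | 0 | 0 | 0
1 | 1 | 1 | 1 | 1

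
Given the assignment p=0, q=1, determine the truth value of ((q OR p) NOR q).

Substituting: ((1 OR 0) NOR 1)
= 0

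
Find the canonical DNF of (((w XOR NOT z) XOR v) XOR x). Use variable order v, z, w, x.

(NOT v AND NOT z AND NOT w AND NOT x) OR (NOT v AND NOT z AND w AND x) OR (NOT v AND z AND NOT w AND x) OR (NOT v AND z AND w AND NOT x) OR (v AND NOT z AND NOT w AND x) OR (v AND NOT z AND w AND NOT x) OR (v AND z AND NOT w AND NOT x) OR (v AND z AND w AND x)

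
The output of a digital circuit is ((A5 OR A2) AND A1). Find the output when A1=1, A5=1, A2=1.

Substituting: ((1 OR 1) AND 1)
= 1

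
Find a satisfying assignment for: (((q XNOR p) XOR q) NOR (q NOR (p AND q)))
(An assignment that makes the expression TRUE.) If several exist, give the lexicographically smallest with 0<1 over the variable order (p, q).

p=1, q=1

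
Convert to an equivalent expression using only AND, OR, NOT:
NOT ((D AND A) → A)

(D AND A) AND NOT A
(Negated implication: NOT(A → B) = A AND NOT B)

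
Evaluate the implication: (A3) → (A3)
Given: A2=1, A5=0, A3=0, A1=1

Antecedent (A3) = 0; consequent (A3) = 0.
0 → 0 = 1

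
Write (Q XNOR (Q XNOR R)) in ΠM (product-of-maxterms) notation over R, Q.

ΠM(0, 1) = (R OR Q) AND (R OR NOT Q)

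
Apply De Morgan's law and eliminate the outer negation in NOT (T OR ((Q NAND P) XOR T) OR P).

NOT T AND NOT ((Q NAND P) XOR T) AND NOT P
De Morgan's: NOT(OR of terms) = AND of negations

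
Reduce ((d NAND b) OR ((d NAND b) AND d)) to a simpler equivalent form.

By absorption (E OR (E AND v) = E):
= (d NAND b)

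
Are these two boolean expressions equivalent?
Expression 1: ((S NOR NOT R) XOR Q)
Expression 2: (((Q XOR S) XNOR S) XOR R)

No. Counterexample: with S=0, R=0, Q=0, Expression 1 = 0 but Expression 2 = 1.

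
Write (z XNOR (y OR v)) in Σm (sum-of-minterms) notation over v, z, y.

Σm(0, 3, 6, 7) = (NOT v AND NOT z AND NOT y) OR (NOT v AND z AND y) OR (v AND z AND NOT y) OR (v AND z AND y)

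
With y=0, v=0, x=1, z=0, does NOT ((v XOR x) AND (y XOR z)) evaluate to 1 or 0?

Substituting: NOT ((0 XOR 1) AND (0 XOR 0))
= 1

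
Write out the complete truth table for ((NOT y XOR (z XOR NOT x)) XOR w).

w | z | y | x | Output
----------------------
0 | 0 | 0 | 0 | 0
0 | 0 | 0 | 1 | 1
0 | 0 | 1 | 0 | 1
0 | 0 | 1 | 1 | 0
0 | 1 | 0 | 0 | 1
0 | 1 | 0 | 1 | 0
0 | 1 | 1 | 0 | 0
0 | 1 | 1 | 1 | 1
1 | 0 | 0 | 0 | 1
1 | 0 | 0 | 1 | 0
1 | 0 | 1 | 0 | 0
1 | 0 | 1 | 1 | 1
1 | 1 | 0 | 0 | 0
1 | 1 | 0 | 1 | 1
1 | 1 | 1 | 0 | 1
1 | 1 | 1 | 1 | 0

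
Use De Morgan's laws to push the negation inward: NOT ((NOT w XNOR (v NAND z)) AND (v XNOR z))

NOT (NOT w XNOR (v NAND z)) OR NOT (v XNOR z)
De Morgan's: NOT(AND of terms) = OR of negations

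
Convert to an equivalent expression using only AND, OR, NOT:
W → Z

NOT W OR Z
(Implication elimination: A → B = NOT A OR B)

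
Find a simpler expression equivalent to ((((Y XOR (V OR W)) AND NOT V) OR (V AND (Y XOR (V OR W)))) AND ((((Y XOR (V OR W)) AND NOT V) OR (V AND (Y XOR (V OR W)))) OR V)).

By absorption (E AND (E OR v) = E) then distribution ((E AND v) OR (E AND NOT v) = E):
= (Y XOR (V OR W))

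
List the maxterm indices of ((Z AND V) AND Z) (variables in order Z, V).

ΠM(0, 1, 2) = (Z OR V) AND (Z OR NOT V) AND (NOT Z OR V)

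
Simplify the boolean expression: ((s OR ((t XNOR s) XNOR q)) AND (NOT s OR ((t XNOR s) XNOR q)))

By distribution ((E OR v) AND (E OR NOT v) = E):
= ((t XNOR s) XNOR q)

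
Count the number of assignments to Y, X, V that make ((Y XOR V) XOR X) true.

Satisfying assignments: (0,0,1), (0,1,0), (1,0,0), (1,1,1)
Count: 4 out of 8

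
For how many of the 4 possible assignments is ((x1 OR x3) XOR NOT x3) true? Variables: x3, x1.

Satisfying assignments: (0,0), (1,0), (1,1)
Count: 3 out of 4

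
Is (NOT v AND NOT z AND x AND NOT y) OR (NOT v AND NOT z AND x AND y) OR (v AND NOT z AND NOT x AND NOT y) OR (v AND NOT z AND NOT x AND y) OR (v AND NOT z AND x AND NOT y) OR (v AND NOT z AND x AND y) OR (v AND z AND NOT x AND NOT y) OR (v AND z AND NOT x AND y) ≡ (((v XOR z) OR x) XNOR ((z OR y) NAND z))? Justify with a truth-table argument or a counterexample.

Yes, they are equivalent — the two output columns agree on all 16 assignments:
v | z | x | y | Expression 1 | Expression 2
-------------------------------------------
0 | 0 | 0 | 0 | 0 | 0
0 | 0 | 0 | 1 | 0 | 0
0 | 0 | 1 | 0 | 1 | 1
0 | 0 | 1 | 1 | 1 | 1
0 | 1 | 0 | 0 | 0 | 0
0 | 1 | 0 | 1 | 0 | 0
0 | 1 | 1 | 0 | 0 | 0
0 | 1 | 1 | 1 | 0 | 0
1 | 0 | 0 | 0 | 1 | 1
1 | 0 | 0 | 1 | 1 | 1
1 | 0 | 1 | 0 | 1 | 1
1 | 0 | 1 | 1 | 1 | 1
1 | 1 | 0 | 0 | 1 | 1
1 | 1 | 0 | 1 | 1 | 1
1 | 1 | 1 | 0 | 0 | 0
1 | 1 | 1 | 1 | 0 | 0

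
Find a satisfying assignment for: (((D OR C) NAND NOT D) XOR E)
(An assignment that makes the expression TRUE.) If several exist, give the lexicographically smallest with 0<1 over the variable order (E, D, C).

E=0, D=0, C=0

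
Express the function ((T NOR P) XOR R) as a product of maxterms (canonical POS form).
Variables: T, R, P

ΠM(1, 2, 4, 5) = (T OR R OR NOT P) AND (T OR NOT R OR P) AND (NOT T OR R OR P) AND (NOT T OR R OR NOT P)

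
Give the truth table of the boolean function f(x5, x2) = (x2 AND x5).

x5 | x2 | Output
----------------
0 | 0 | 0
0 | 1 | 0
1 | 0 | 0
1 | 1 | 1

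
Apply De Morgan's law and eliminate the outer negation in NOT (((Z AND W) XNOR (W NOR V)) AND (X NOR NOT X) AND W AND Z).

NOT ((Z AND W) XNOR (W NOR V)) OR NOT (X NOR NOT X) OR NOT W OR NOT Z
De Morgan's: NOT(AND of terms) = OR of negations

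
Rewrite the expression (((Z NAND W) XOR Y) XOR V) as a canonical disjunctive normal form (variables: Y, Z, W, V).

(NOT Y AND NOT Z AND NOT W AND NOT V) OR (NOT Y AND NOT Z AND W AND NOT V) OR (NOT Y AND Z AND NOT W AND NOT V) OR (NOT Y AND Z AND W AND V) OR (Y AND NOT Z AND NOT W AND V) OR (Y AND NOT Z AND W AND V) OR (Y AND Z AND NOT W AND V) OR (Y AND Z AND W AND NOT V)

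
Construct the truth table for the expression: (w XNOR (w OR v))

w | v | Output
--------------
0 | 0 | 1
0 | 1 | 0
1 | 0 | 1
1 | 1 | 1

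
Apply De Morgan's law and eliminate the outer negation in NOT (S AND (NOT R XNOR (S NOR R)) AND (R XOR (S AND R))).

NOT S OR NOT (NOT R XNOR (S NOR R)) OR NOT (R XOR (S AND R))
De Morgan's: NOT(AND of terms) = OR of negations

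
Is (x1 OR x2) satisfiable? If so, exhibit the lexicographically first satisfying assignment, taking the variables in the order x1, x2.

x1=0, x2=1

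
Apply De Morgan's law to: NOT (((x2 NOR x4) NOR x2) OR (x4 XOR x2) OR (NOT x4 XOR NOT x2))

NOT ((x2 NOR x4) NOR x2) AND NOT (x4 XOR x2) AND NOT (NOT x4 XOR NOT x2)
De Morgan's: NOT(OR of terms) = AND of negations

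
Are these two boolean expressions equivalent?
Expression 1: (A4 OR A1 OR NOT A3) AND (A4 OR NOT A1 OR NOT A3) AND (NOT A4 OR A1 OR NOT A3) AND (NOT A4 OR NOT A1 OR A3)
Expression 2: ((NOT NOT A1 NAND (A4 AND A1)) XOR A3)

Yes, they are equivalent — the two output columns agree on all 8 assignments:
A4 | A1 | A3 | Expression 1 | Expression 2
------------------------------------------
0 | 0 | 0 | 1 | 1
0 | 0 | 1 | 0 | 0
0 | 1 | 0 | 1 | 1
0 | 1 | 1 | 0 | 0
1 | 0 | 0 | 1 | 1
1 | 0 | 1 | 0 | 0
1 | 1 | 0 | 0 | 0
1 | 1 | 1 | 1 | 1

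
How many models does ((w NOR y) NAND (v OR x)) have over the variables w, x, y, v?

Satisfying assignments: (0,0,0,0), (0,0,1,0), (0,0,1,1), (0,1,1,0), (0,1,1,1), (1,0,0,0), (1,0,0,1), (1,0,1,0), (1,0,1,1), (1,1,0,0), (1,1,0,1), (1,1,1,0), (1,1,1,1)
Count: 13 out of 16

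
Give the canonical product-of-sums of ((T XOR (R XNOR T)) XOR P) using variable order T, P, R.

ΠM(1, 2, 5, 6) = (T OR P OR NOT R) AND (T OR NOT P OR R) AND (NOT T OR P OR NOT R) AND (NOT T OR NOT P OR R)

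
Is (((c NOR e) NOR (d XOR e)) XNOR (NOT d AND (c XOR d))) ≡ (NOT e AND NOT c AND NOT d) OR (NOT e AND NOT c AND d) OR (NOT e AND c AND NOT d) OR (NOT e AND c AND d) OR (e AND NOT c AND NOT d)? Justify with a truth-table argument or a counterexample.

Yes, they are equivalent — the two output columns agree on all 8 assignments:
e | c | d | Expression 1 | Expression 2
---------------------------------------
0 | 0 | 0 | 1 | 1
0 | 0 | 1 | 1 | 1
0 | 1 | 0 | 1 | 1
0 | 1 | 1 | 1 | 1
1 | 0 | 0 | 1 | 1
1 | 0 | 1 | 0 | 0
1 | 1 | 0 | 0 | 0
1 | 1 | 1 | 0 | 0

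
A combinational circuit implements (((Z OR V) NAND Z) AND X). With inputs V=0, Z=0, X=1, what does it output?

Substituting: (((0 OR 0) NAND 0) AND 1)
= 1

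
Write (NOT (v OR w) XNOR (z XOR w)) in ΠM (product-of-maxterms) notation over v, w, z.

ΠM(0, 2, 5, 6) = (v OR w OR z) AND (v OR NOT w OR z) AND (NOT v OR w OR NOT z) AND (NOT v OR NOT w OR z)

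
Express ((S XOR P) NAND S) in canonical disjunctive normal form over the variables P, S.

(NOT P AND NOT S) OR (P AND NOT S) OR (P AND S)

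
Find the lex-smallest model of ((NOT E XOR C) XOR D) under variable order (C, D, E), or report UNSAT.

C=0, D=0, E=0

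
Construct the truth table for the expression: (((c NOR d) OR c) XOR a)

a | c | d | Output
------------------
0 | 0 | 0 | 1
0 | 0 | 1 | 0
0 | 1 | 0 | 1
0 | 1 | 1 | 1
1 | 0 | 0 | 0
1 | 0 | 1 | 1
1 | 1 | 0 | 0
1 | 1 | 1 | 0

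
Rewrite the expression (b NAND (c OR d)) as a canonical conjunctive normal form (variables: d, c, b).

(d OR NOT c OR NOT b) AND (NOT d OR c OR NOT b) AND (NOT d OR NOT c OR NOT b)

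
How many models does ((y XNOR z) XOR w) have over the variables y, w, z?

Satisfying assignments: (0,0,0), (0,1,1), (1,0,1), (1,1,0)
Count: 4 out of 8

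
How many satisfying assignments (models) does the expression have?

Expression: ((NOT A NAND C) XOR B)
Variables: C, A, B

Satisfying assignments: (0,0,0), (0,1,0), (1,0,1), (1,1,0)
Count: 4 out of 8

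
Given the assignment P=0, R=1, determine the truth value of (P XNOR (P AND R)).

Substituting: (0 XNOR (0 AND 1))
= 1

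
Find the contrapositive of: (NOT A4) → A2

Contrapositive: NOT A2 → A4
Note: A statement and its contrapositive are logically equivalent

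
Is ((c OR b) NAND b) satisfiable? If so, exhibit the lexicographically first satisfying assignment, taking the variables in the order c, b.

c=0, b=0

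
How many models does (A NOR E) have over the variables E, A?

Satisfying assignments: (0,0)
Count: 1 out of 4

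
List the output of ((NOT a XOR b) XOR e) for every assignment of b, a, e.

b | a | e | Output
------------------
0 | 0 | 0 | 1
0 | 0 | 1 | 0
0 | 1 | 0 | 0
0 | 1 | 1 | 1
1 | 0 | 0 | 0
1 | 0 | 1 | 1
1 | 1 | 0 | 1
1 | 1 | 1 | 0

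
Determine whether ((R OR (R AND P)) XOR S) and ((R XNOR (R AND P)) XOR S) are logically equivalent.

No. Counterexample: with P=0, R=0, S=0, Expression 1 = 0 but Expression 2 = 1.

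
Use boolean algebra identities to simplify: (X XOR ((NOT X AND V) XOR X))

By XOR self-cancellation ((E XOR v) XOR v = E):
= (NOT X AND V)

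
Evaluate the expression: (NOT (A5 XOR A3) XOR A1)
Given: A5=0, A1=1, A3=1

Substituting: (NOT (0 XOR 1) XOR 1)
= 1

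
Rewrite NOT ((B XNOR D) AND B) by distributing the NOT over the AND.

NOT (B XNOR D) OR NOT B
De Morgan's: NOT(AND of terms) = OR of negations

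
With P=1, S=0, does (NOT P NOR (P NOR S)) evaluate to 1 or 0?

Substituting: (NOT 1 NOR (1 NOR 0))
= 1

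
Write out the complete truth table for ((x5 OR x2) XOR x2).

x2 | x5 | Output
----------------
0 | 0 | 0
0 | 1 | 1
1 | 0 | 0
1 | 1 | 0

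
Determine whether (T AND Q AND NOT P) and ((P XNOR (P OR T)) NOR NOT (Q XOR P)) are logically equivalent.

Yes, they are equivalent — the two output columns agree on all 8 assignments:
T | Q | P | Expression 1 | Expression 2
---------------------------------------
0 | 0 | 0 | 0 | 0
0 | 0 | 1 | 0 | 0
0 | 1 | 0 | 0 | 0
0 | 1 | 1 | 0 | 0
1 | 0 | 0 | 0 | 0
1 | 0 | 1 | 0 | 0
1 | 1 | 0 | 1 | 1
1 | 1 | 1 | 0 | 0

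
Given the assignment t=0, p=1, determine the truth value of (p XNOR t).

Substituting: (1 XNOR 0)
= 0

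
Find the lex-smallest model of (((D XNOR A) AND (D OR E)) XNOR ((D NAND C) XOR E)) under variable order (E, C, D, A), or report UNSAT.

E=0, C=0, D=1, A=1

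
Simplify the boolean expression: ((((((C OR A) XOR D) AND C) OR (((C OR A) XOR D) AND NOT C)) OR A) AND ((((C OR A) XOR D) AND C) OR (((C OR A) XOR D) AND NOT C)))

By absorption (E AND (E OR v) = E) then distribution ((E AND v) OR (E AND NOT v) = E):
= ((C OR A) XOR D)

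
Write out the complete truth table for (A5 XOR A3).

A5 | A3 | Output
----------------
0 | 0 | 0
0 | 1 | 1
1 | 0 | 1
1 | 1 | 0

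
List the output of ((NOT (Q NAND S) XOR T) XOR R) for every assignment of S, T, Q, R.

S | T | Q | R | Output
----------------------
0 | 0 | 0 | 0 | 0
0 | 0 | 0 | 1 | 1
0 | 0 | 1 | 0 | 0
0 | 0 | 1 | 1 | 1
0 | 1 | 0 | 0 | 1
0 | 1 | 0 | 1 | 0
0 | 1 | 1 | 0 | 1
0 | 1 | 1 | 1 | 0
1 | 0 | 0 | 0 | 0
1 | 0 | 0 | 1 | 1
1 | 0 | 1 | 0 | 1
1 | 0 | 1 | 1 | 0
1 | 1 | 0 | 0 | 1
1 | 1 | 0 | 1 | 0
1 | 1 | 1 | 0 | 0
1 | 1 | 1 | 1 | 1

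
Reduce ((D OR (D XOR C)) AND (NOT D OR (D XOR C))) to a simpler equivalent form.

By distribution ((E OR v) AND (E OR NOT v) = E):
= (D XOR C)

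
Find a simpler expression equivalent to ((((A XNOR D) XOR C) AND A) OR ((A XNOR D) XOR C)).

By absorption (E OR (E AND v) = E):
= ((A XNOR D) XOR C)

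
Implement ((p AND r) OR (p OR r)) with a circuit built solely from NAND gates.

((((p NAND r) NAND (p NAND r)) NAND ((p NAND r) NAND (p NAND r))) NAND (((p NAND p) NAND (r NAND r)) NAND ((p NAND p) NAND (r NAND r))))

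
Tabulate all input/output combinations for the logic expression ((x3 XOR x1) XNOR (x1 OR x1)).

x3 | x1 | Output
----------------
0 | 0 | 1
0 | 1 | 1
1 | 0 | 0
1 | 1 | 0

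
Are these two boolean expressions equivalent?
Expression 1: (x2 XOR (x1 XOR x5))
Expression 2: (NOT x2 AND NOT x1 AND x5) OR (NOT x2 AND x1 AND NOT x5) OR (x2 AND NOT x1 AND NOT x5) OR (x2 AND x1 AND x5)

Yes, they are equivalent — the two output columns agree on all 8 assignments:
x2 | x1 | x5 | Expression 1 | Expression 2
------------------------------------------
0 | 0 | 0 | 0 | 0
0 | 0 | 1 | 1 | 1
0 | 1 | 0 | 1 | 1
0 | 1 | 1 | 0 | 0
1 | 0 | 0 | 1 | 1
1 | 0 | 1 | 0 | 0
1 | 1 | 0 | 0 | 0
1 | 1 | 1 | 1 | 1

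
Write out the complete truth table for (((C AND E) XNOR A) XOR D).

A | E | C | D | Output
----------------------
0 | 0 | 0 | 0 | 1
0 | 0 | 0 | 1 | 0
0 | 0 | 1 | 0 | 1
0 | 0 | 1 | 1 | 0
0 | 1 | 0 | 0 | 1
0 | 1 | 0 | 1 | 0
0 | 1 | 1 | 0 | 0
0 | 1 | 1 | 1 | 1
1 | 0 | 0 | 0 | 0
1 | 0 | 0 | 1 | 1
1 | 0 | 1 | 0 | 0
1 | 0 | 1 | 1 | 1
1 | 1 | 0 | 0 | 0
1 | 1 | 0 | 1 | 1
1 | 1 | 1 | 0 | 1
1 | 1 | 1 | 1 | 0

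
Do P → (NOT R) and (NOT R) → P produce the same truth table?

No, Converse is not equivalent to original (counterexample: R=0, P=0)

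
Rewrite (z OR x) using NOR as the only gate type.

((z NOR x) NOR (z NOR x))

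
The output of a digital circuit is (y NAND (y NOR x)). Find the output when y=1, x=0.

Substituting: (1 NAND (1 NOR 0))
= 1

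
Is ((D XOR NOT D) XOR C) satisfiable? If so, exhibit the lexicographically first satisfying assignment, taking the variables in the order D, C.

D=0, C=0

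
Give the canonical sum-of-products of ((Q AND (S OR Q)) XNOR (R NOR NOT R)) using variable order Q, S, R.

Σm(0, 1, 2, 3) = (NOT Q AND NOT S AND NOT R) OR (NOT Q AND NOT S AND R) OR (NOT Q AND S AND NOT R) OR (NOT Q AND S AND R)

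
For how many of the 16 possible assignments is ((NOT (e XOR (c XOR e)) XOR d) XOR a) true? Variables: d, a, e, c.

Satisfying assignments: (0,0,0,0), (0,0,1,0), (0,1,0,1), (0,1,1,1), (1,0,0,1), (1,0,1,1), (1,1,0,0), (1,1,1,0)
Count: 8 out of 16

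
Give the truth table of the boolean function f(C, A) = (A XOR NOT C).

C | A | Output
--------------
0 | 0 | 1
0 | 1 | 0
1 | 0 | 0
1 | 1 | 1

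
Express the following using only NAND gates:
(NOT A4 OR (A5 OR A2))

(((A4 NAND A4) NAND (A4 NAND A4)) NAND (((A5 NAND A5) NAND (A2 NAND A2)) NAND ((A5 NAND A5) NAND (A2 NAND A2))))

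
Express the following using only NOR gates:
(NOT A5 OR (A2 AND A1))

(((A5 NOR A5) NOR ((A2 NOR A2) NOR (A1 NOR A1))) NOR ((A5 NOR A5) NOR ((A2 NOR A2) NOR (A1 NOR A1))))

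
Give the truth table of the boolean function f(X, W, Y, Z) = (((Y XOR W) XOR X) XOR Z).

X | W | Y | Z | Output
----------------------
0 | 0 | 0 | 0 | 0
0 | 0 | 0 | 1 | 1
0 | 0 | 1 | 0 | 1
0 | 0 | 1 | 1 | 0
0 | 1 | 0 | 0 | 1
0 | 1 | 0 | 1 | 0
0 | 1 | 1 | 0 | 0
0 | 1 | 1 | 1 | 1
1 | 0 | 0 | 0 | 1
1 | 0 | 0 | 1 | 0
1 | 0 | 1 | 0 | 0
1 | 0 | 1 | 1 | 1
1 | 1 | 0 | 0 | 0
1 | 1 | 0 | 1 | 1
1 | 1 | 1 | 0 | 1
1 | 1 | 1 | 1 | 0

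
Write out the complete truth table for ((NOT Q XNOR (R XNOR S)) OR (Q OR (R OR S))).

S | R | Q | Output
------------------
0 | 0 | 0 | 1
0 | 0 | 1 | 1
0 | 1 | 0 | 1
0 | 1 | 1 | 1
1 | 0 | 0 | 1
1 | 0 | 1 | 1
1 | 1 | 0 | 1
1 | 1 | 1 | 1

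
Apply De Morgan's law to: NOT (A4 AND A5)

NOT A4 OR NOT A5
De Morgan's: NOT(AND of terms) = OR of negations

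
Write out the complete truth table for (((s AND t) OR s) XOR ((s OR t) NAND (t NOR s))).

t | s | Output
--------------
0 | 0 | 1
0 | 1 | 0
1 | 0 | 1
1 | 1 | 0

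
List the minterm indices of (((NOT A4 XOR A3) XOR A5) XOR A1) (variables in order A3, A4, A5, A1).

Σm(0, 3, 5, 6, 9, 10, 12, 15) = (NOT A3 AND NOT A4 AND NOT A5 AND NOT A1) OR (NOT A3 AND NOT A4 AND A5 AND A1) OR (NOT A3 AND A4 AND NOT A5 AND A1) OR (NOT A3 AND A4 AND A5 AND NOT A1) OR (A3 AND NOT A4 AND NOT A5 AND A1) OR (A3 AND NOT A4 AND A5 AND NOT A1) OR (A3 AND A4 AND NOT A5 AND NOT A1) OR (A3 AND A4 AND A5 AND A1)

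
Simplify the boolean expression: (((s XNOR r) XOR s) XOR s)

By XOR self-cancellation ((E XOR v) XOR v = E):
= (s XNOR r)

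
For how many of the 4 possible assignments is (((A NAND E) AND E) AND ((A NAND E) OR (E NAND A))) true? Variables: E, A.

Satisfying assignments: (1,0)
Count: 1 out of 4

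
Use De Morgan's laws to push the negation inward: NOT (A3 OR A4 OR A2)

NOT A3 AND NOT A4 AND NOT A2
De Morgan's: NOT(OR of terms) = AND of negations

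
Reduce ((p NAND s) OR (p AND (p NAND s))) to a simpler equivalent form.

By absorption (E OR (E AND v) = E):
= (p NAND s)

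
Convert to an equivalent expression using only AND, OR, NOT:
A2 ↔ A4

(A2 AND A4) OR (NOT A2 AND NOT A4)
(Biconditional = both true or both false)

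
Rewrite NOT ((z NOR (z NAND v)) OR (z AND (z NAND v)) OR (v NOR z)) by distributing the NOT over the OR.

NOT (z NOR (z NAND v)) AND NOT (z AND (z NAND v)) AND NOT (v NOR z)
De Morgan's: NOT(OR of terms) = AND of negations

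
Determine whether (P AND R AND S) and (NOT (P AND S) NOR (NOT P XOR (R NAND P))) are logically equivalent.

Yes, they are equivalent — the two output columns agree on all 8 assignments:
P | R | S | Expression 1 | Expression 2
---------------------------------------
0 | 0 | 0 | 0 | 0
0 | 0 | 1 | 0 | 0
0 | 1 | 0 | 0 | 0
0 | 1 | 1 | 0 | 0
1 | 0 | 0 | 0 | 0
1 | 0 | 1 | 0 | 0
1 | 1 | 0 | 0 | 0
1 | 1 | 1 | 1 | 1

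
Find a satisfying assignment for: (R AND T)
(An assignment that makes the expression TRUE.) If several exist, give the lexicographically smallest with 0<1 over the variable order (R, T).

R=1, T=1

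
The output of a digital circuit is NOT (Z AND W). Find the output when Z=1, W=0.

Substituting: NOT (1 AND 0)
= 1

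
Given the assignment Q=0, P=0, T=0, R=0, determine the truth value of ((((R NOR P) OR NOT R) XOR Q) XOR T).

Substituting: ((((0 NOR 0) OR NOT 0) XOR 0) XOR 0)
= 1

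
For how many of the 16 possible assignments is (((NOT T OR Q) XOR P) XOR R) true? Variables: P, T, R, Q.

Satisfying assignments: (0,0,0,0), (0,0,0,1), (0,1,0,1), (0,1,1,0), (1,0,1,0), (1,0,1,1), (1,1,0,0), (1,1,1,1)
Count: 8 out of 16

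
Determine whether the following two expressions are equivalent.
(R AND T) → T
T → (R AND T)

No, Converse is not equivalent to original (counterexample: R=0, S=0, T=1)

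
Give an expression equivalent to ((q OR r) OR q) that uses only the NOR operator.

((((q NOR r) NOR (q NOR r)) NOR q) NOR (((q NOR r) NOR (q NOR r)) NOR q))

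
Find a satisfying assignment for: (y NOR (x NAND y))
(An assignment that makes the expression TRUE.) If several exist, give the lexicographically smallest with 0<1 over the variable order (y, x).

UNSATISFIABLE - no assignment makes this expression true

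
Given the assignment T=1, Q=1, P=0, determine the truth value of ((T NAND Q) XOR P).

Substituting: ((1 NAND 1) XOR 0)
= 0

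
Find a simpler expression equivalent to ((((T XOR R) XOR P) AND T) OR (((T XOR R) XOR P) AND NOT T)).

By distribution ((E AND v) OR (E AND NOT v) = E):
= ((T XOR R) XOR P)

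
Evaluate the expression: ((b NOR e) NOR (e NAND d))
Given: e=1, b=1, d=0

Substituting: ((1 NOR 1) NOR (1 NAND 0))
= 0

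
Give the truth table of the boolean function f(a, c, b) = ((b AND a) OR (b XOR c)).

a | c | b | Output
------------------
0 | 0 | 0 | 0
0 | 0 | 1 | 1
0 | 1 | 0 | 1
0 | 1 | 1 | 0
1 | 0 | 0 | 0
1 | 0 | 1 | 1
1 | 1 | 0 | 1
1 | 1 | 1 | 1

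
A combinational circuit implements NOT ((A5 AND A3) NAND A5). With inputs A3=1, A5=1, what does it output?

Substituting: NOT ((1 AND 1) NAND 1)
= 1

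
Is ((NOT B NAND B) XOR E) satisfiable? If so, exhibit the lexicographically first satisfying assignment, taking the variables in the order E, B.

E=0, B=0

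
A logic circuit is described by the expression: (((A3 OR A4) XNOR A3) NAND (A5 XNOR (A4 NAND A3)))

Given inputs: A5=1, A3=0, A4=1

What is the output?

Substituting: (((0 OR 1) XNOR 0) NAND (1 XNOR (1 NAND 0)))
= 1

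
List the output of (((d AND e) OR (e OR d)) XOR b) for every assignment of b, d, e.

b | d | e | Output
------------------
0 | 0 | 0 | 0
0 | 0 | 1 | 1
0 | 1 | 0 | 1
0 | 1 | 1 | 1
1 | 0 | 0 | 1
1 | 0 | 1 | 0
1 | 1 | 0 | 0
1 | 1 | 1 | 0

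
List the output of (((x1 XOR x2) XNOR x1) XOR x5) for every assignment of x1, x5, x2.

x1 | x5 | x2 | Output
---------------------
0 | 0 | 0 | 1
0 | 0 | 1 | 0
0 | 1 | 0 | 0
0 | 1 | 1 | 1
1 | 0 | 0 | 1
1 | 0 | 1 | 0
1 | 1 | 0 | 0
1 | 1 | 1 | 1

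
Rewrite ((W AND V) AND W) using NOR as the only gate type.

((((W NOR W) NOR (V NOR V)) NOR ((W NOR W) NOR (V NOR V))) NOR (W NOR W))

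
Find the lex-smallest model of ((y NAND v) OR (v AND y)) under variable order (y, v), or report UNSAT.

y=0, v=0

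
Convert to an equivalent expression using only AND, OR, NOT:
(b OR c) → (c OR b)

NOT (b OR c) OR (c OR b)
(Implication elimination: A → B = NOT A OR B)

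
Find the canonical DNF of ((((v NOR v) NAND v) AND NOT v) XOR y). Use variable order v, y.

(NOT v AND NOT y) OR (v AND y)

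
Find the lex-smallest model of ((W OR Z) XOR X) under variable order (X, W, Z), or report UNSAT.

X=0, W=0, Z=1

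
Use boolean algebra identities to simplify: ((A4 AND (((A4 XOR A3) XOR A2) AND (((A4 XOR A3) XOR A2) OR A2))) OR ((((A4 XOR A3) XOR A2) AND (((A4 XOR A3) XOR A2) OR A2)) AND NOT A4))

By distribution ((E AND v) OR (E AND NOT v) = E) then absorption (E AND (E OR v) = E):
= ((A4 XOR A3) XOR A2)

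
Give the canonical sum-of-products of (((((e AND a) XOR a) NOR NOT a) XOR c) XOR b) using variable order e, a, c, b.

Σm(1, 2, 5, 6, 9, 10, 12, 15) = (NOT e AND NOT a AND NOT c AND b) OR (NOT e AND NOT a AND c AND NOT b) OR (NOT e AND a AND NOT c AND b) OR (NOT e AND a AND c AND NOT b) OR (e AND NOT a AND NOT c AND b) OR (e AND NOT a AND c AND NOT b) OR (e AND a AND NOT c AND NOT b) OR (e AND a AND c AND b)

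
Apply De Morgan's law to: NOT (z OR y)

NOT z AND NOT y
De Morgan's: NOT(OR of terms) = AND of negations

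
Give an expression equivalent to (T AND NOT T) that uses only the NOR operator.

((T NOR T) NOR ((T NOR T) NOR (T NOR T)))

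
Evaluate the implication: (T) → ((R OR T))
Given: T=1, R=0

Antecedent (T) = 1; consequent ((R OR T)) = 1.
1 → 1 = 1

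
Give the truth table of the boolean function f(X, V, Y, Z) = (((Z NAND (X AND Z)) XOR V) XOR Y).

X | V | Y | Z | Output
----------------------
0 | 0 | 0 | 0 | 1
0 | 0 | 0 | 1 | 1
0 | 0 | 1 | 0 | 0
0 | 0 | 1 | 1 | 0
0 | 1 | 0 | 0 | 0
0 | 1 | 0 | 1 | 0
0 | 1 | 1 | 0 | 1
0 | 1 | 1 | 1 | 1
1 | 0 | 0 | 0 | 1
1 | 0 | 0 | 1 | 0
1 | 0 | 1 | 0 | 0
1 | 0 | 1 | 1 | 1
1 | 1 | 0 | 0 | 0
1 | 1 | 0 | 1 | 1
1 | 1 | 1 | 0 | 1
1 | 1 | 1 | 1 | 0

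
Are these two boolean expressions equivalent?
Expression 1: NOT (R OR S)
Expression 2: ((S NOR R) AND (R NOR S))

Yes, they are equivalent — the two output columns agree on all 4 assignments:
R | S | Expression 1 | Expression 2
-----------------------------------
0 | 0 | 1 | 1
0 | 1 | 0 | 0
1 | 0 | 0 | 0
1 | 1 | 0 | 0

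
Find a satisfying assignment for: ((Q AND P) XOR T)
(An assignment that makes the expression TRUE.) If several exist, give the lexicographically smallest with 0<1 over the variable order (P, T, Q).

P=0, T=1, Q=0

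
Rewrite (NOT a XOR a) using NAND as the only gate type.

(((a NAND a) NAND ((a NAND a) NAND a)) NAND (a NAND ((a NAND a) NAND a)))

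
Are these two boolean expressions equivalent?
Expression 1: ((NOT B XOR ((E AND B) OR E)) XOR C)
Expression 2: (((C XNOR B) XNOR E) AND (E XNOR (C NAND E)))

No. Counterexample: with E=0, C=0, B=0, Expression 1 = 1 but Expression 2 = 0.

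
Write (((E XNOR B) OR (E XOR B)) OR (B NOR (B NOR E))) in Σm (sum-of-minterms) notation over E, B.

Σm(0, 1, 2, 3) = (NOT E AND NOT B) OR (NOT E AND B) OR (E AND NOT B) OR (E AND B)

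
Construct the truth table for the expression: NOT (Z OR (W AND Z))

Z | W | Output
--------------
0 | 0 | 1
0 | 1 | 1
1 | 0 | 0
1 | 1 | 0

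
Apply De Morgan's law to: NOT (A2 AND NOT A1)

NOT A2 OR A1
De Morgan's: NOT(AND of terms) = OR of negations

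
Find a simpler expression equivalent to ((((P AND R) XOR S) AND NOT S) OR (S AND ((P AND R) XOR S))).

By distribution ((E AND v) OR (E AND NOT v) = E):
= ((P AND R) XOR S)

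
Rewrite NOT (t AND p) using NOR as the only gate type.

(((t NOR t) NOR (p NOR p)) NOR ((t NOR t) NOR (p NOR p)))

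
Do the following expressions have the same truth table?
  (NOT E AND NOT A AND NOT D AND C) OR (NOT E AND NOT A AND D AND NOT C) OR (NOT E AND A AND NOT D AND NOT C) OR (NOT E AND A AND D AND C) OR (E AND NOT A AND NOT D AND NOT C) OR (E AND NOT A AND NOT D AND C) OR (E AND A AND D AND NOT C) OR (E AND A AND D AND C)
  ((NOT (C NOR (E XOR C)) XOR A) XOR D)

Yes, they are equivalent — the two output columns agree on all 16 assignments:
E | A | D | C | Expression 1 | Expression 2
-------------------------------------------
0 | 0 | 0 | 0 | 0 | 0
0 | 0 | 0 | 1 | 1 | 1
0 | 0 | 1 | 0 | 1 | 1
0 | 0 | 1 | 1 | 0 | 0
0 | 1 | 0 | 0 | 1 | 1
0 | 1 | 0 | 1 | 0 | 0
0 | 1 | 1 | 0 | 0 | 0
0 | 1 | 1 | 1 | 1 | 1
1 | 0 | 0 | 0 | 1 | 1
1 | 0 | 0 | 1 | 1 | 1
1 | 0 | 1 | 0 | 0 | 0
1 | 0 | 1 | 1 | 0 | 0
1 | 1 | 0 | 0 | 0 | 0
1 | 1 | 0 | 1 | 0 | 0
1 | 1 | 1 | 0 | 1 | 1
1 | 1 | 1 | 1 | 1 | 1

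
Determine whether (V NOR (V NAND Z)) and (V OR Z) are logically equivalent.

No. Counterexample: with V=0, Z=1, Expression 1 = 0 but Expression 2 = 1.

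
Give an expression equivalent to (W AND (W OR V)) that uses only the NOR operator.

((W NOR W) NOR (((W NOR V) NOR (W NOR V)) NOR ((W NOR V) NOR (W NOR V))))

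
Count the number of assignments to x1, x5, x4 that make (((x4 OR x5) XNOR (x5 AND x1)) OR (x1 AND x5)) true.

Satisfying assignments: (0,0,0), (1,0,0), (1,1,0), (1,1,1)
Count: 4 out of 8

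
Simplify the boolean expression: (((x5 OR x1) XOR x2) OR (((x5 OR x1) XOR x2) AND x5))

By absorption (E OR (E AND v) = E):
= ((x5 OR x1) XOR x2)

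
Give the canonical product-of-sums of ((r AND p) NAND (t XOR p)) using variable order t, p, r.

ΠM(3) = (t OR NOT p OR NOT r)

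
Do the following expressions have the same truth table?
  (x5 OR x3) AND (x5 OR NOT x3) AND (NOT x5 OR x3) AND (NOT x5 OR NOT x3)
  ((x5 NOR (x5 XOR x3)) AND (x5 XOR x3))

Yes, they are equivalent — the two output columns agree on all 4 assignments:
x5 | x3 | Expression 1 | Expression 2
-------------------------------------
0 | 0 | 0 | 0
0 | 1 | 0 | 0
1 | 0 | 0 | 0
1 | 1 | 0 | 0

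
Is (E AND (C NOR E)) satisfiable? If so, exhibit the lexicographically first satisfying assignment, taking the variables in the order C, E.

UNSATISFIABLE - no assignment makes this expression true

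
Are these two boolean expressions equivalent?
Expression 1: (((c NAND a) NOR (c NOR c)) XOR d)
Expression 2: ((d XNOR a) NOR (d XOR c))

No. Counterexample: with d=0, a=1, c=0, Expression 1 = 0 but Expression 2 = 1.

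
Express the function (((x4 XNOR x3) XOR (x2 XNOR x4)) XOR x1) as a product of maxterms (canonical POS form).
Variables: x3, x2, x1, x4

ΠM(0, 1, 6, 7, 10, 11, 12, 13) = (x3 OR x2 OR x1 OR x4) AND (x3 OR x2 OR x1 OR NOT x4) AND (x3 OR NOT x2 OR NOT x1 OR x4) AND (x3 OR NOT x2 OR NOT x1 OR NOT x4) AND (NOT x3 OR x2 OR NOT x1 OR x4) AND (NOT x3 OR x2 OR NOT x1 OR NOT x4) AND (NOT x3 OR NOT x2 OR x1 OR x4) AND (NOT x3 OR NOT x2 OR x1 OR NOT x4)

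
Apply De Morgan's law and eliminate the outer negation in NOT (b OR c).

NOT b AND NOT c
De Morgan's: NOT(OR of terms) = AND of negations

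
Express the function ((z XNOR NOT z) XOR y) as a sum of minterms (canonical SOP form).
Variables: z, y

Σm(1, 3) = (NOT z AND y) OR (z AND y)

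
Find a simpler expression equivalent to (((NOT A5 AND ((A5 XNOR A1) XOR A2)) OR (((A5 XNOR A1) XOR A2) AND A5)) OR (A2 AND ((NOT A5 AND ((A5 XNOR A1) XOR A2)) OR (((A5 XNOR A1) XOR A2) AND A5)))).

By absorption (E OR (E AND v) = E) then distribution ((E AND v) OR (E AND NOT v) = E):
= ((A5 XNOR A1) XOR A2)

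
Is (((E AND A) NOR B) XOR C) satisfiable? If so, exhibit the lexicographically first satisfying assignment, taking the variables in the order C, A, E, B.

C=0, A=0, E=0, B=0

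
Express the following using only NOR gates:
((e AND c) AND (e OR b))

((((e NOR e) NOR (c NOR c)) NOR ((e NOR e) NOR (c NOR c))) NOR (((e NOR b) NOR (e NOR b)) NOR ((e NOR b) NOR (e NOR b))))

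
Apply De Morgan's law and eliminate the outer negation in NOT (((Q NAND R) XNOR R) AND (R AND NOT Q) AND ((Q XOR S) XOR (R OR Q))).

NOT ((Q NAND R) XNOR R) OR NOT (R AND NOT Q) OR NOT ((Q XOR S) XOR (R OR Q))
De Morgan's: NOT(AND of terms) = OR of negations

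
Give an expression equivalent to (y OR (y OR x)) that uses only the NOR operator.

((y NOR ((y NOR x) NOR (y NOR x))) NOR (y NOR ((y NOR x) NOR (y NOR x))))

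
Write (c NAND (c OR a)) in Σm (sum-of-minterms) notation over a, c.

Σm(0, 2) = (NOT a AND NOT c) OR (a AND NOT c)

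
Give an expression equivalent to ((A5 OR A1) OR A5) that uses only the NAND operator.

((((A5 NAND A5) NAND (A1 NAND A1)) NAND ((A5 NAND A5) NAND (A1 NAND A1))) NAND (A5 NAND A5))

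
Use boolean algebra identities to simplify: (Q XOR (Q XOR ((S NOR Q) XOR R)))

By XOR self-cancellation ((E XOR v) XOR v = E):
= ((S NOR Q) XOR R)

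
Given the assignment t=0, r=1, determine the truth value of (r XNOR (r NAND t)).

Substituting: (1 XNOR (1 NAND 0))
= 1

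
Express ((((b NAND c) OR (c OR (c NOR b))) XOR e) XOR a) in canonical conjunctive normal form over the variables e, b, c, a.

(e OR b OR c OR NOT a) AND (e OR b OR NOT c OR NOT a) AND (e OR NOT b OR c OR NOT a) AND (e OR NOT b OR NOT c OR NOT a) AND (NOT e OR b OR c OR a) AND (NOT e OR b OR NOT c OR a) AND (NOT e OR NOT b OR c OR a) AND (NOT e OR NOT b OR NOT c OR a)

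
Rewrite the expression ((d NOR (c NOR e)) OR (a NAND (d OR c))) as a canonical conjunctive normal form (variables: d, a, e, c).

(NOT d OR NOT a OR e OR c) AND (NOT d OR NOT a OR e OR NOT c) AND (NOT d OR NOT a OR NOT e OR c) AND (NOT d OR NOT a OR NOT e OR NOT c)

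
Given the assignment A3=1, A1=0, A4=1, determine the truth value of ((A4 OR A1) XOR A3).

Substituting: ((1 OR 0) XOR 1)
= 0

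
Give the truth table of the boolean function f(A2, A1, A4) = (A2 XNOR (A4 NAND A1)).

A2 | A1 | A4 | Output
---------------------
0 | 0 | 0 | 0
0 | 0 | 1 | 0
0 | 1 | 0 | 0
0 | 1 | 1 | 1
1 | 0 | 0 | 1
1 | 0 | 1 | 1
1 | 1 | 0 | 1
1 | 1 | 1 | 0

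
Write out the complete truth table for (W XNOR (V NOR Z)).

V | Z | W | Output
------------------
0 | 0 | 0 | 0
0 | 0 | 1 | 1
0 | 1 | 0 | 1
0 | 1 | 1 | 0
1 | 0 | 0 | 1
1 | 0 | 1 | 0
1 | 1 | 0 | 1
1 | 1 | 1 | 0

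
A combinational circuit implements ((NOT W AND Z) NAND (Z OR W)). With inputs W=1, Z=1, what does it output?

Substituting: ((NOT 1 AND 1) NAND (1 OR 1))
= 1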